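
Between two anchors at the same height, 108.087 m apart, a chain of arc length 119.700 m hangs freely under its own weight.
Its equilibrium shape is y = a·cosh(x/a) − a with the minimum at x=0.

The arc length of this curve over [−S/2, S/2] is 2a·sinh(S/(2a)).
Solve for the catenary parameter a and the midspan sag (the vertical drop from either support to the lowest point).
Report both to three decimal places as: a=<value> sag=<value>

seed: a₀ = √(S³/(24(L−S))) = √(108.087³/(24·11.613)) = 67.310429
iter 1: u=0.802899  f(a)=+3.801e-01  f'(a)=-3.678e-01  a ← 67.310429 − (+3.801e-01/-3.678e-01) = 68.343846
iter 2: u=0.790759  f(a)=+8.931e-03  f'(a)=-3.507e-01  a ← 68.343846 − (+8.931e-03/-3.507e-01) = 68.369310
iter 3: u=0.790464  f(a)=+5.193e-06  f'(a)=-3.503e-01  a ← 68.369310 − (+5.193e-06/-3.503e-01) = 68.369325
iter 4: u=0.790464  f(a)=+1.762e-12  f'(a)=-3.503e-01  a ← 68.369325 − (+1.762e-12/-3.503e-01) = 68.369325
converged: |Δa| < 1e-12 after 4 iterations
sag = a·(cosh(S/(2a)) − 1) = 68.369325·(cosh(0.790464) − 1) = 22.495339
T_max/T_min = cosh(S/(2a)) = 1.329027

a=68.369 sag=22.495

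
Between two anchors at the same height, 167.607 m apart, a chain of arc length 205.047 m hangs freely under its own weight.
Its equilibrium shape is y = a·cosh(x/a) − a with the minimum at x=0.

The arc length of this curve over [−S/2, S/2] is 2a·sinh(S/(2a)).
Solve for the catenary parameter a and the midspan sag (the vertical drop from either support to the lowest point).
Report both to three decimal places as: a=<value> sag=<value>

seed: a₀ = √(S³/(24(L−S))) = √(167.607³/(24·37.440)) = 72.387685
iter 1: u=1.157704  f(a)=+2.591e+00  f'(a)=-1.180e+00  a ← 72.387685 − (+2.591e+00/-1.180e+00) = 74.583318
iter 2: u=1.123623  f(a)=+1.225e-01  f'(a)=-1.071e+00  a ← 74.583318 − (+1.225e-01/-1.071e+00) = 74.697770
iter 3: u=1.121901  f(a)=+3.043e-04  f'(a)=-1.065e+00  a ← 74.697770 − (+3.043e-04/-1.065e+00) = 74.698055
iter 4: u=1.121897  f(a)=+1.887e-09  f'(a)=-1.065e+00  a ← 74.698055 − (+1.887e-09/-1.065e+00) = 74.698055
iter 5: u=1.121897  f(a)=+0.000e+00  f'(a)=-1.065e+00  a ← 74.698055 − (+0.000e+00/-1.065e+00) = 74.698055
converged: |Δa| < 1e-12 after 5 iterations
sag = a·(cosh(S/(2a)) − 1) = 74.698055·(cosh(1.121897) − 1) = 52.151728
T_max/T_min = cosh(S/(2a)) = 1.698167

a=74.698 sag=52.152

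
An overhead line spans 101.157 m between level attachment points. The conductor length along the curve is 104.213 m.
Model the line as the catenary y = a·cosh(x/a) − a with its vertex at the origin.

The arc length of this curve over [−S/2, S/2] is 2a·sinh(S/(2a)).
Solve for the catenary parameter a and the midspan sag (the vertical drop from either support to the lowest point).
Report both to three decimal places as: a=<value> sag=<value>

a=119.333 sag=10.880

seed: a₀ = √(S³/(24(L−S))) = √(101.157³/(24·3.056)) = 118.798680
iter 1: u=0.425750  f(a)=+2.782e-02  f'(a)=-5.239e-02  a ← 118.798680 − (+2.782e-02/-5.239e-02) = 119.329667
iter 2: u=0.423855  f(a)=+1.876e-04  f'(a)=-5.168e-02  a ← 119.329667 − (+1.876e-04/-5.168e-02) = 119.333297
iter 3: u=0.423842  f(a)=+8.662e-09  f'(a)=-5.168e-02  a ← 119.333297 − (+8.662e-09/-5.168e-02) = 119.333297
iter 4: u=0.423842  f(a)=+0.000e+00  f'(a)=-5.168e-02  a ← 119.333297 − (+0.000e+00/-5.168e-02) = 119.333297
converged: |Δa| < 1e-12 after 4 iterations
sag = a·(cosh(S/(2a)) − 1) = 119.333297·(cosh(0.423842) − 1) = 10.880078
T_max/T_min = cosh(S/(2a)) = 1.091174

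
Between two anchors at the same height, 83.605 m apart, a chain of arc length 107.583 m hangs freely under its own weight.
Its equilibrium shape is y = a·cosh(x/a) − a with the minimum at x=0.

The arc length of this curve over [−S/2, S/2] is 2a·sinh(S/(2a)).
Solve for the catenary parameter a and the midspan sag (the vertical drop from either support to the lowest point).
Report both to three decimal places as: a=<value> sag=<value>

seed: a₀ = √(S³/(24(L−S))) = √(83.605³/(24·23.978)) = 31.866640
iter 1: u=1.311795  f(a)=+2.150e+00  f'(a)=-1.780e+00  a ← 31.866640 − (+2.150e+00/-1.780e+00) = 33.074113
iter 2: u=1.263904  f(a)=+1.282e-01  f'(a)=-1.574e+00  a ← 33.074113 − (+1.282e-01/-1.574e+00) = 33.155591
iter 3: u=1.260798  f(a)=+5.202e-04  f'(a)=-1.561e+00  a ← 33.155591 − (+5.202e-04/-1.561e+00) = 33.155925
iter 4: u=1.260785  f(a)=+8.639e-09  f'(a)=-1.561e+00  a ← 33.155925 − (+8.639e-09/-1.561e+00) = 33.155925
iter 5: u=1.260785  f(a)=+0.000e+00  f'(a)=-1.561e+00  a ← 33.155925 − (+0.000e+00/-1.561e+00) = 33.155925
converged: |Δa| < 1e-12 after 5 iterations
sag = a·(cosh(S/(2a)) − 1) = 33.155925·(cosh(1.260785) − 1) = 30.033005
T_max/T_min = cosh(S/(2a)) = 1.905811

a=33.156 sag=30.033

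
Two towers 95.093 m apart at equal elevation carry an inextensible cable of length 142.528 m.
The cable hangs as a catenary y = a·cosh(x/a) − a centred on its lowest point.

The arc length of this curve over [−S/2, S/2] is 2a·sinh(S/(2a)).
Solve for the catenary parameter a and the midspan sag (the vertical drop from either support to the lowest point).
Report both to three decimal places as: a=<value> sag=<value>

seed: a₀ = √(S³/(24(L−S))) = √(95.093³/(24·47.435)) = 27.483229
iter 1: u=1.730019  f(a)=+7.626e+00  f'(a)=-4.602e+00  a ← 27.483229 − (+7.626e+00/-4.602e+00) = 29.140397
iter 2: u=1.631635  f(a)=+7.442e-01  f'(a)=-3.744e+00  a ← 29.140397 − (+7.442e-01/-3.744e+00) = 29.339180
iter 3: u=1.620580  f(a)=+8.779e-03  f'(a)=-3.656e+00  a ← 29.339180 − (+8.779e-03/-3.656e+00) = 29.341582
iter 4: u=1.620448  f(a)=+1.254e-06  f'(a)=-3.655e+00  a ← 29.341582 − (+1.254e-06/-3.655e+00) = 29.341582
iter 5: u=1.620448  f(a)=+5.684e-14  f'(a)=-3.655e+00  a ← 29.341582 − (+5.684e-14/-3.655e+00) = 29.341582
converged: |Δa| < 1e-12 after 5 iterations
sag = a·(cosh(S/(2a)) − 1) = 29.341582·(cosh(1.620448) − 1) = 47.726480
T_max/T_min = cosh(S/(2a)) = 2.626582

a=29.342 sag=47.726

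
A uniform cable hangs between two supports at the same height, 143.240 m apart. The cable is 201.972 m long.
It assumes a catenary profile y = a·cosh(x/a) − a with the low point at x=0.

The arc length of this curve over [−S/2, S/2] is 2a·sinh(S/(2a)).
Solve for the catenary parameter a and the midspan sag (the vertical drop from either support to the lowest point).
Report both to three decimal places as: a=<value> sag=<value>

seed: a₀ = √(S³/(24(L−S))) = √(143.240³/(24·58.732)) = 45.661845
iter 1: u=1.568487  f(a)=+7.662e+00  f'(a)=-3.264e+00  a ← 45.661845 − (+7.662e+00/-3.264e+00) = 48.009726
iter 2: u=1.491781  f(a)=+6.307e-01  f'(a)=-2.747e+00  a ← 48.009726 − (+6.307e-01/-2.747e+00) = 48.239345
iter 3: u=1.484680  f(a)=+5.119e-03  f'(a)=-2.702e+00  a ← 48.239345 − (+5.119e-03/-2.702e+00) = 48.241240
iter 4: u=1.484622  f(a)=+3.433e-07  f'(a)=-2.702e+00  a ← 48.241240 − (+3.433e-07/-2.702e+00) = 48.241240
iter 5: u=1.484622  f(a)=+2.842e-14  f'(a)=-2.702e+00  a ← 48.241240 − (+2.842e-14/-2.702e+00) = 48.241240
converged: |Δa| < 1e-12 after 5 iterations
sag = a·(cosh(S/(2a)) − 1) = 48.241240·(cosh(1.484622) − 1) = 63.675646
T_max/T_min = cosh(S/(2a)) = 2.319942

a=48.241 sag=63.676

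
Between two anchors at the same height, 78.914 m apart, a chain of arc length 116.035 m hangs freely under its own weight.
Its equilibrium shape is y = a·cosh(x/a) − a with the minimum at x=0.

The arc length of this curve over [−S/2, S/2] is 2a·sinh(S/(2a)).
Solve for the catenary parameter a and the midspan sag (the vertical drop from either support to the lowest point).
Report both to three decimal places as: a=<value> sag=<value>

a=24.992 sag=38.180

seed: a₀ = √(S³/(24(L−S))) = √(78.914³/(24·37.121)) = 23.486356
iter 1: u=1.679997  f(a)=+5.605e+00  f'(a)=-4.148e+00  a ← 23.486356 − (+5.605e+00/-4.148e+00) = 24.837522
iter 2: u=1.588605  f(a)=+5.200e-01  f'(a)=-3.411e+00  a ← 24.837522 − (+5.200e-01/-3.411e+00) = 24.989985
iter 3: u=1.578912  f(a)=+5.489e-03  f'(a)=-3.339e+00  a ← 24.989985 − (+5.489e-03/-3.339e+00) = 24.991629
iter 4: u=1.578809  f(a)=+6.257e-07  f'(a)=-3.339e+00  a ← 24.991629 − (+6.257e-07/-3.339e+00) = 24.991629
iter 5: u=1.578809  f(a)=+0.000e+00  f'(a)=-3.339e+00  a ← 24.991629 − (+0.000e+00/-3.339e+00) = 24.991629
converged: |Δa| < 1e-12 after 5 iterations
sag = a·(cosh(S/(2a)) − 1) = 24.991629·(cosh(1.578809) − 1) = 38.179661
T_max/T_min = cosh(S/(2a)) = 2.527698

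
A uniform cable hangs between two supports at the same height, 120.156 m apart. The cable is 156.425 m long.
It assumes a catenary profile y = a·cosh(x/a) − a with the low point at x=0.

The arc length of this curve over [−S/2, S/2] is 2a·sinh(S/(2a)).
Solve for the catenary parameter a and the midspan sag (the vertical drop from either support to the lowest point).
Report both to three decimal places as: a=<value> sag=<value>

seed: a₀ = √(S³/(24(L−S))) = √(120.156³/(24·36.269)) = 44.642117
iter 1: u=1.345770  f(a)=+3.430e+00  f'(a)=-1.939e+00  a ← 44.642117 − (+3.430e+00/-1.939e+00) = 46.410993
iter 2: u=1.294478  f(a)=+2.144e-01  f'(a)=-1.703e+00  a ← 46.410993 − (+2.144e-01/-1.703e+00) = 46.536847
iter 3: u=1.290977  f(a)=+9.611e-04  f'(a)=-1.688e+00  a ← 46.536847 − (+9.611e-04/-1.688e+00) = 46.537417
iter 4: u=1.290961  f(a)=+1.951e-08  f'(a)=-1.688e+00  a ← 46.537417 − (+1.951e-08/-1.688e+00) = 46.537417
iter 5: u=1.290961  f(a)=+0.000e+00  f'(a)=-1.688e+00  a ← 46.537417 − (+0.000e+00/-1.688e+00) = 46.537417
converged: |Δa| < 1e-12 after 5 iterations
sag = a·(cosh(S/(2a)) − 1) = 46.537417·(cosh(1.290961) − 1) = 44.473167
T_max/T_min = cosh(S/(2a)) = 1.955643

a=46.537 sag=44.473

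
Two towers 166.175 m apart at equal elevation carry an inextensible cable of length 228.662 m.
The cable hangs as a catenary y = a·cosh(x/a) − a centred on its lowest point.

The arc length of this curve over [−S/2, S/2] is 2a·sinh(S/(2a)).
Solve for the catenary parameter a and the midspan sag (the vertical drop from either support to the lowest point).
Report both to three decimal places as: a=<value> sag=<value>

seed: a₀ = √(S³/(24(L−S))) = √(166.175³/(24·62.487)) = 55.315657
iter 1: u=1.502061  f(a)=+7.440e+00  f'(a)=-2.812e+00  a ← 55.315657 − (+7.440e+00/-2.812e+00) = 57.961557
iter 2: u=1.433493  f(a)=+5.671e-01  f'(a)=-2.398e+00  a ← 57.961557 − (+5.671e-01/-2.398e+00) = 58.198043
iter 3: u=1.427668  f(a)=+3.896e-03  f'(a)=-2.365e+00  a ← 58.198043 − (+3.896e-03/-2.365e+00) = 58.199690
iter 4: u=1.427628  f(a)=+1.867e-07  f'(a)=-2.365e+00  a ← 58.199690 − (+1.867e-07/-2.365e+00) = 58.199691
iter 5: u=1.427628  f(a)=-2.842e-14  f'(a)=-2.365e+00  a ← 58.199691 − (-2.842e-14/-2.365e+00) = 58.199691
converged: |Δa| < 1e-12 after 5 iterations
sag = a·(cosh(S/(2a)) − 1) = 58.199691·(cosh(1.427628) − 1) = 70.092092
T_max/T_min = cosh(S/(2a)) = 2.204338

a=58.200 sag=70.092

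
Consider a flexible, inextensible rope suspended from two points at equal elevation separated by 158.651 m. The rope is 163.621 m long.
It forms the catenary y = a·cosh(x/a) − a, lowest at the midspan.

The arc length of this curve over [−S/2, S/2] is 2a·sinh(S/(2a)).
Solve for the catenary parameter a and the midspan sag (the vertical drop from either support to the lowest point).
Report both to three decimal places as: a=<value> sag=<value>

seed: a₀ = √(S³/(24(L−S))) = √(158.651³/(24·4.970)) = 182.970218
iter 1: u=0.433543  f(a)=+4.692e-02  f'(a)=-5.535e-02  a ← 182.970218 − (+4.692e-02/-5.535e-02) = 183.817813
iter 2: u=0.431544  f(a)=+3.280e-04  f'(a)=-5.458e-02  a ← 183.817813 − (+3.280e-04/-5.458e-02) = 183.823823
iter 3: u=0.431530  f(a)=+1.628e-08  f'(a)=-5.458e-02  a ← 183.823823 − (+1.628e-08/-5.458e-02) = 183.823823
iter 4: u=0.431530  f(a)=+0.000e+00  f'(a)=-5.458e-02  a ← 183.823823 − (+0.000e+00/-5.458e-02) = 183.823823
converged: |Δa| < 1e-12 after 4 iterations
sag = a·(cosh(S/(2a)) − 1) = 183.823823·(cosh(0.431530) − 1) = 17.382926
T_max/T_min = cosh(S/(2a)) = 1.094563

a=183.824 sag=17.383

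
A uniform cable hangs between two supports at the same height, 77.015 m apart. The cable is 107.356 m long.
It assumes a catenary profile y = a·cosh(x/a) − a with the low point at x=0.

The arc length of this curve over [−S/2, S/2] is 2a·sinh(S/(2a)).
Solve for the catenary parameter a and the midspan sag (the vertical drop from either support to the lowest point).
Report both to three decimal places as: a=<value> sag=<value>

seed: a₀ = √(S³/(24(L−S))) = √(77.015³/(24·30.341)) = 25.046233
iter 1: u=1.537457  f(a)=+3.795e+00  f'(a)=-3.046e+00  a ← 25.046233 − (+3.795e+00/-3.046e+00) = 26.291975
iter 2: u=1.464610  f(a)=+3.015e-01  f'(a)=-2.580e+00  a ← 26.291975 − (+3.015e-01/-2.580e+00) = 26.408845
iter 3: u=1.458129  f(a)=+2.266e-03  f'(a)=-2.541e+00  a ← 26.408845 − (+2.266e-03/-2.541e+00) = 26.409736
iter 4: u=1.458080  f(a)=+1.301e-07  f'(a)=-2.541e+00  a ← 26.409736 − (+1.301e-07/-2.541e+00) = 26.409737
iter 5: u=1.458080  f(a)=+2.842e-14  f'(a)=-2.541e+00  a ← 26.409737 − (+2.842e-14/-2.541e+00) = 26.409737
converged: |Δa| < 1e-12 after 5 iterations
sag = a·(cosh(S/(2a)) − 1) = 26.409737·(cosh(1.458080) − 1) = 33.413352
T_max/T_min = cosh(S/(2a)) = 2.265191

a=26.410 sag=33.413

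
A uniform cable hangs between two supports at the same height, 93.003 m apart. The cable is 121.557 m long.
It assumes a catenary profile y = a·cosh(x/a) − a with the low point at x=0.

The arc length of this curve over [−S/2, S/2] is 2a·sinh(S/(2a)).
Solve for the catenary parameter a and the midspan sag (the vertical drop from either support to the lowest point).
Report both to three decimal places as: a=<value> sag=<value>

a=35.740 sag=34.768

seed: a₀ = √(S³/(24(L−S))) = √(93.003³/(24·28.554)) = 34.261497
iter 1: u=1.357252  f(a)=+2.748e+00  f'(a)=-1.995e+00  a ← 34.261497 − (+2.748e+00/-1.995e+00) = 35.639275
iter 2: u=1.304782  f(a)=+1.745e-01  f'(a)=-1.749e+00  a ← 35.639275 − (+1.745e-01/-1.749e+00) = 35.739044
iter 3: u=1.301140  f(a)=+8.086e-04  f'(a)=-1.733e+00  a ← 35.739044 − (+8.086e-04/-1.733e+00) = 35.739511
iter 4: u=1.301123  f(a)=+1.755e-08  f'(a)=-1.733e+00  a ← 35.739511 − (+1.755e-08/-1.733e+00) = 35.739511
iter 5: u=1.301123  f(a)=+0.000e+00  f'(a)=-1.733e+00  a ← 35.739511 − (+0.000e+00/-1.733e+00) = 35.739511
converged: |Δa| < 1e-12 after 5 iterations
sag = a·(cosh(S/(2a)) − 1) = 35.739511·(cosh(1.301123) − 1) = 34.768210
T_max/T_min = cosh(S/(2a)) = 1.972823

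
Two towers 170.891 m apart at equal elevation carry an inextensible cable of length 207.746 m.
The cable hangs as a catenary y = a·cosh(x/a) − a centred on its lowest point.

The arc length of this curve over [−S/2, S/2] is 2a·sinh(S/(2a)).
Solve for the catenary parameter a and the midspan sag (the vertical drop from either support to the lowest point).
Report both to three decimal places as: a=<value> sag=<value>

seed: a₀ = √(S³/(24(L−S))) = √(170.891³/(24·36.855)) = 75.114704
iter 1: u=1.137534  f(a)=+2.459e+00  f'(a)=-1.114e+00  a ← 75.114704 − (+2.459e+00/-1.114e+00) = 77.321750
iter 2: u=1.105064  f(a)=+1.126e-01  f'(a)=-1.014e+00  a ← 77.321750 − (+1.126e-01/-1.014e+00) = 77.432705
iter 3: u=1.103481  f(a)=+2.608e-04  f'(a)=-1.010e+00  a ← 77.432705 − (+2.608e-04/-1.010e+00) = 77.432964
iter 4: u=1.103477  f(a)=+1.407e-09  f'(a)=-1.010e+00  a ← 77.432964 − (+1.407e-09/-1.010e+00) = 77.432964
iter 5: u=1.103477  f(a)=+5.684e-14  f'(a)=-1.010e+00  a ← 77.432964 − (+5.684e-14/-1.010e+00) = 77.432964
converged: |Δa| < 1e-12 after 5 iterations
sag = a·(cosh(S/(2a)) − 1) = 77.432964·(cosh(1.103477) − 1) = 52.125764
T_max/T_min = cosh(S/(2a)) = 1.673173

a=77.433 sag=52.126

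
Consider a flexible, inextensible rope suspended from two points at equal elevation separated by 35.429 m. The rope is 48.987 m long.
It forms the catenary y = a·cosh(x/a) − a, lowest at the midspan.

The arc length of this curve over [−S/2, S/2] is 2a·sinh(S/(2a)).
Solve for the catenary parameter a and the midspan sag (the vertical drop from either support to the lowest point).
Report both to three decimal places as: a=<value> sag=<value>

seed: a₀ = √(S³/(24(L−S))) = √(35.429³/(24·13.558)) = 11.690549
iter 1: u=1.515284  f(a)=+1.644e+00  f'(a)=-2.898e+00  a ← 11.690549 − (+1.644e+00/-2.898e+00) = 12.258040
iter 2: u=1.445133  f(a)=+1.273e-01  f'(a)=-2.465e+00  a ← 12.258040 − (+1.273e-01/-2.465e+00) = 12.309694
iter 3: u=1.439069  f(a)=+9.048e-04  f'(a)=-2.430e+00  a ← 12.309694 − (+9.048e-04/-2.430e+00) = 12.310067
iter 4: u=1.439026  f(a)=+4.641e-08  f'(a)=-2.430e+00  a ← 12.310067 − (+4.641e-08/-2.430e+00) = 12.310067
iter 5: u=1.439026  f(a)=+0.000e+00  f'(a)=-2.430e+00  a ← 12.310067 − (+0.000e+00/-2.430e+00) = 12.310067
converged: |Δa| < 1e-12 after 5 iterations
sag = a·(cosh(S/(2a)) − 1) = 12.310067·(cosh(1.439026) − 1) = 15.102873
T_max/T_min = cosh(S/(2a)) = 2.226872

a=12.310 sag=15.103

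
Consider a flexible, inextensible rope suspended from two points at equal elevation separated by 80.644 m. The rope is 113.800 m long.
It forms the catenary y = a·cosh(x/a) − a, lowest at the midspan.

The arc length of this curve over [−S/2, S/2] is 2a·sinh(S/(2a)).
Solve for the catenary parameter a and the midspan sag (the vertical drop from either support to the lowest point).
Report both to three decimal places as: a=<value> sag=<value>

a=27.127 sag=35.909

seed: a₀ = √(S³/(24(L−S))) = √(80.644³/(24·33.156)) = 25.672692
iter 1: u=1.570618  f(a)=+4.338e+00  f'(a)=-3.279e+00  a ← 25.672692 − (+4.338e+00/-3.279e+00) = 26.995727
iter 2: u=1.493644  f(a)=+3.579e-01  f'(a)=-2.758e+00  a ← 26.995727 − (+3.579e-01/-2.758e+00) = 27.125484
iter 3: u=1.486499  f(a)=+2.920e-03  f'(a)=-2.713e+00  a ← 27.125484 − (+2.920e-03/-2.713e+00) = 27.126560
iter 4: u=1.486440  f(a)=+1.979e-07  f'(a)=-2.713e+00  a ← 27.126560 − (+1.979e-07/-2.713e+00) = 27.126560
iter 5: u=1.486440  f(a)=+0.000e+00  f'(a)=-2.713e+00  a ← 27.126560 − (+0.000e+00/-2.713e+00) = 27.126560
converged: |Δa| < 1e-12 after 5 iterations
sag = a·(cosh(S/(2a)) − 1) = 27.126560·(cosh(1.486440) − 1) = 35.908829
T_max/T_min = cosh(S/(2a)) = 2.323752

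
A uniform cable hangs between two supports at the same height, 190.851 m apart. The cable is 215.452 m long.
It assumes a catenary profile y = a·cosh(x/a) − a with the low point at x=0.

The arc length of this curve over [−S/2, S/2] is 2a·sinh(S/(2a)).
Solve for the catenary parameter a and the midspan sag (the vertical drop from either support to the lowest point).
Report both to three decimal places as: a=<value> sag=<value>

a=110.546 sag=43.809

seed: a₀ = √(S³/(24(L−S))) = √(190.851³/(24·24.601)) = 108.507475
iter 1: u=0.879437  f(a)=+9.690e-01  f'(a)=-4.895e-01  a ← 108.507475 − (+9.690e-01/-4.895e-01) = 110.487145
iter 2: u=0.863680  f(a)=+2.716e-02  f'(a)=-4.624e-01  a ← 110.487145 − (+2.716e-02/-4.624e-01) = 110.545872
iter 3: u=0.863221  f(a)=+2.269e-05  f'(a)=-4.616e-01  a ← 110.545872 − (+2.269e-05/-4.616e-01) = 110.545921
iter 4: u=0.863220  f(a)=+1.592e-11  f'(a)=-4.616e-01  a ← 110.545921 − (+1.592e-11/-4.616e-01) = 110.545921
converged: |Δa| < 1e-12 after 4 iterations
sag = a·(cosh(S/(2a)) − 1) = 110.545921·(cosh(0.863220) − 1) = 43.808514
T_max/T_min = cosh(S/(2a)) = 1.396292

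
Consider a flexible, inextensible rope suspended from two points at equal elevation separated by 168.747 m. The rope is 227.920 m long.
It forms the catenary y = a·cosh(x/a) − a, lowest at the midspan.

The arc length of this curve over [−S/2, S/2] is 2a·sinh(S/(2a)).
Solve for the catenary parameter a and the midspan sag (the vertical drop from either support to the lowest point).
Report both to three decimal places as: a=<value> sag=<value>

seed: a₀ = √(S³/(24(L−S))) = √(168.747³/(24·59.173)) = 58.168341
iter 1: u=1.450506  f(a)=+6.546e+00  f'(a)=-2.496e+00  a ← 58.168341 − (+6.546e+00/-2.496e+00) = 60.790890
iter 2: u=1.387930  f(a)=+4.687e-01  f'(a)=-2.150e+00  a ← 60.790890 − (+4.687e-01/-2.150e+00) = 61.008876
iter 3: u=1.382971  f(a)=+2.813e-03  f'(a)=-2.125e+00  a ← 61.008876 − (+2.813e-03/-2.125e+00) = 61.010200
iter 4: u=1.382941  f(a)=+1.027e-07  f'(a)=-2.124e+00  a ← 61.010200 − (+1.027e-07/-2.124e+00) = 61.010200
iter 5: u=1.382941  f(a)=+0.000e+00  f'(a)=-2.124e+00  a ← 61.010200 − (+0.000e+00/-2.124e+00) = 61.010200
converged: |Δa| < 1e-12 after 5 iterations
sag = a·(cosh(S/(2a)) − 1) = 61.010200·(cosh(1.382941) − 1) = 68.253585
T_max/T_min = cosh(S/(2a)) = 2.118724

a=61.010 sag=68.254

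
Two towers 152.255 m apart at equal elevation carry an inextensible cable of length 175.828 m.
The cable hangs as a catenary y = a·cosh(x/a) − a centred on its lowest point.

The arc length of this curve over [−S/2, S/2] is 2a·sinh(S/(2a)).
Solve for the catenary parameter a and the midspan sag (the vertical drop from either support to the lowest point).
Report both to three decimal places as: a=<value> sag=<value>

seed: a₀ = √(S³/(24(L−S))) = √(152.255³/(24·23.573)) = 78.984941
iter 1: u=0.963823  f(a)=+1.119e+00  f'(a)=-6.542e-01  a ← 78.984941 − (+1.119e+00/-6.542e-01) = 80.696056
iter 2: u=0.943386  f(a)=+3.741e-02  f'(a)=-6.112e-01  a ← 80.696056 − (+3.741e-02/-6.112e-01) = 80.757270
iter 3: u=0.942671  f(a)=+4.498e-05  f'(a)=-6.097e-01  a ← 80.757270 − (+4.498e-05/-6.097e-01) = 80.757344
iter 4: u=0.942670  f(a)=+6.523e-11  f'(a)=-6.097e-01  a ← 80.757344 − (+6.523e-11/-6.097e-01) = 80.757344
iter 5: u=0.942670  f(a)=+0.000e+00  f'(a)=-6.097e-01  a ← 80.757344 − (+0.000e+00/-6.097e-01) = 80.757344
converged: |Δa| < 1e-12 after 5 iterations
sag = a·(cosh(S/(2a)) − 1) = 80.757344·(cosh(0.942670) − 1) = 38.618617
T_max/T_min = cosh(S/(2a)) = 1.478206

a=80.757 sag=38.619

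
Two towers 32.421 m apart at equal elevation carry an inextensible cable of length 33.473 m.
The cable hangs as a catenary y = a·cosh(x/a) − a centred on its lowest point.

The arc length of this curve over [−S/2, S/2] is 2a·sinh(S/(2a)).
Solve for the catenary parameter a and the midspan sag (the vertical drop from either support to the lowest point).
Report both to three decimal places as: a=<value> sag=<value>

a=36.916 sag=3.617

seed: a₀ = √(S³/(24(L−S))) = √(32.421³/(24·1.052)) = 36.738897
iter 1: u=0.441235  f(a)=+1.029e-02  f'(a)=-5.839e-02  a ← 36.738897 − (+1.029e-02/-5.839e-02) = 36.915090
iter 2: u=0.439129  f(a)=+7.448e-05  f'(a)=-5.755e-02  a ← 36.915090 − (+7.448e-05/-5.755e-02) = 36.916385
iter 3: u=0.439114  f(a)=+3.967e-09  f'(a)=-5.754e-02  a ← 36.916385 − (+3.967e-09/-5.754e-02) = 36.916385
iter 4: u=0.439114  f(a)=+0.000e+00  f'(a)=-5.754e-02  a ← 36.916385 − (+0.000e+00/-5.754e-02) = 36.916385
converged: |Δa| < 1e-12 after 4 iterations
sag = a·(cosh(S/(2a)) − 1) = 36.916385·(cosh(0.439114) − 1) = 3.616687
T_max/T_min = cosh(S/(2a)) = 1.097970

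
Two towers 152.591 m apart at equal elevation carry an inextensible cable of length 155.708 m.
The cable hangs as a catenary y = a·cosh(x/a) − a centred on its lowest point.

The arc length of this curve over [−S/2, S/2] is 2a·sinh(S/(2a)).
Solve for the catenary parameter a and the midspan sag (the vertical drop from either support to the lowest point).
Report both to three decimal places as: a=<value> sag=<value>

seed: a₀ = √(S³/(24(L−S))) = √(152.591³/(24·3.117)) = 217.931173
iter 1: u=0.350090  f(a)=+1.916e-02  f'(a)=-2.896e-02  a ← 217.931173 − (+1.916e-02/-2.896e-02) = 218.592738
iter 2: u=0.349030  f(a)=+8.758e-05  f'(a)=-2.869e-02  a ← 218.592738 − (+8.758e-05/-2.869e-02) = 218.595791
iter 3: u=0.349025  f(a)=+1.849e-09  f'(a)=-2.869e-02  a ← 218.595791 − (+1.849e-09/-2.869e-02) = 218.595791
iter 4: u=0.349025  f(a)=+0.000e+00  f'(a)=-2.869e-02  a ← 218.595791 − (+0.000e+00/-2.869e-02) = 218.595791
converged: |Δa| < 1e-12 after 4 iterations
sag = a·(cosh(S/(2a)) − 1) = 218.595791·(cosh(0.349025) − 1) = 13.450250
T_max/T_min = cosh(S/(2a)) = 1.061530

a=218.596 sag=13.450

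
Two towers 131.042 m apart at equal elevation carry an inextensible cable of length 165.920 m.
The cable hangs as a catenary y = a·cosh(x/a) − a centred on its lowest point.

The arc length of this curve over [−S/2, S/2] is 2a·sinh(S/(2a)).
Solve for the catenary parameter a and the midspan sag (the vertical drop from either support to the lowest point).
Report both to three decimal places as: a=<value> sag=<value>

a=53.803 sag=45.076

seed: a₀ = √(S³/(24(L−S))) = √(131.042³/(24·34.878)) = 51.848281
iter 1: u=1.263706  f(a)=+2.893e+00  f'(a)=-1.573e+00  a ← 51.848281 − (+2.893e+00/-1.573e+00) = 53.687731
iter 2: u=1.220409  f(a)=+1.611e-01  f'(a)=-1.402e+00  a ← 53.687731 − (+1.611e-01/-1.402e+00) = 53.802624
iter 3: u=1.217803  f(a)=+5.646e-04  f'(a)=-1.392e+00  a ← 53.802624 − (+5.646e-04/-1.392e+00) = 53.803030
iter 4: u=1.217794  f(a)=+6.990e-09  f'(a)=-1.392e+00  a ← 53.803030 − (+6.990e-09/-1.392e+00) = 53.803030
iter 5: u=1.217794  f(a)=-5.684e-14  f'(a)=-1.392e+00  a ← 53.803030 − (-5.684e-14/-1.392e+00) = 53.803030
converged: |Δa| < 1e-12 after 5 iterations
sag = a·(cosh(S/(2a)) − 1) = 53.803030·(cosh(1.217794) − 1) = 45.076329
T_max/T_min = cosh(S/(2a)) = 1.837803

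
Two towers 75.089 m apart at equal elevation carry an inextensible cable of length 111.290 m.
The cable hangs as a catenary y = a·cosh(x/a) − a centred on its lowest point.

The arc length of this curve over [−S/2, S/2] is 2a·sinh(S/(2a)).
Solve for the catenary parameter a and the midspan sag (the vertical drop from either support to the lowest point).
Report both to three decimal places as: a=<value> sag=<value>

a=23.522 sag=36.890

seed: a₀ = √(S³/(24(L−S))) = √(75.089³/(24·36.201)) = 22.074891
iter 1: u=1.700778  f(a)=+5.611e+00  f'(a)=-4.332e+00  a ← 22.074891 − (+5.611e+00/-4.332e+00) = 23.370205
iter 2: u=1.606511  f(a)=+5.318e-01  f'(a)=-3.547e+00  a ← 23.370205 − (+5.318e-01/-3.547e+00) = 23.520159
iter 3: u=1.596269  f(a)=+5.881e-03  f'(a)=-3.468e+00  a ← 23.520159 − (+5.881e-03/-3.468e+00) = 23.521855
iter 4: u=1.596154  f(a)=+7.369e-07  f'(a)=-3.468e+00  a ← 23.521855 − (+7.369e-07/-3.468e+00) = 23.521855
iter 5: u=1.596154  f(a)=+1.421e-14  f'(a)=-3.468e+00  a ← 23.521855 − (+1.421e-14/-3.468e+00) = 23.521855
converged: |Δa| < 1e-12 after 5 iterations
sag = a·(cosh(S/(2a)) − 1) = 23.521855·(cosh(1.596154) − 1) = 36.890426
T_max/T_min = cosh(S/(2a)) = 2.568347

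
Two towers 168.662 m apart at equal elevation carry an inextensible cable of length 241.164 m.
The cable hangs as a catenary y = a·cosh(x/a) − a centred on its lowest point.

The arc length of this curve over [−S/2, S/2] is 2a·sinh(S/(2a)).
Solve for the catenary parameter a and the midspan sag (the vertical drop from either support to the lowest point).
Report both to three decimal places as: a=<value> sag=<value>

seed: a₀ = √(S³/(24(L−S))) = √(168.662³/(24·72.502)) = 52.510391
iter 1: u=1.605987  f(a)=+9.945e+00  f'(a)=-3.542e+00  a ← 52.510391 − (+9.945e+00/-3.542e+00) = 55.317752
iter 2: u=1.524483  f(a)=+8.532e-01  f'(a)=-2.958e+00  a ← 55.317752 − (+8.532e-01/-2.958e+00) = 55.606151
iter 3: u=1.516577  f(a)=+7.582e-03  f'(a)=-2.906e+00  a ← 55.606151 − (+7.582e-03/-2.906e+00) = 55.608760
iter 4: u=1.516506  f(a)=+6.106e-07  f'(a)=-2.906e+00  a ← 55.608760 − (+6.106e-07/-2.906e+00) = 55.608760
iter 5: u=1.516506  f(a)=-2.842e-14  f'(a)=-2.906e+00  a ← 55.608760 − (-2.842e-14/-2.906e+00) = 55.608760
converged: |Δa| < 1e-12 after 5 iterations
sag = a·(cosh(S/(2a)) − 1) = 55.608760·(cosh(1.516506) − 1) = 77.178110
T_max/T_min = cosh(S/(2a)) = 2.387877

a=55.609 sag=77.178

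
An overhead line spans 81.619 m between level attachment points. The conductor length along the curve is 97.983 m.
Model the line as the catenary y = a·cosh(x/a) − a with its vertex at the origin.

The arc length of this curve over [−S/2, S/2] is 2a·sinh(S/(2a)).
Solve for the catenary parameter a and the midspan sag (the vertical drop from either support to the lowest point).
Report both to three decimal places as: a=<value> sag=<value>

seed: a₀ = √(S³/(24(L−S))) = √(81.619³/(24·16.364)) = 37.208019
iter 1: u=1.096793  f(a)=+1.013e+00  f'(a)=-9.901e-01  a ← 37.208019 − (+1.013e+00/-9.901e-01) = 38.231118
iter 2: u=1.067442  f(a)=+4.328e-02  f'(a)=-9.071e-01  a ← 38.231118 − (+4.328e-02/-9.071e-01) = 38.278833
iter 3: u=1.066111  f(a)=+8.683e-05  f'(a)=-9.034e-01  a ← 38.278833 − (+8.683e-05/-9.034e-01) = 38.278930
iter 4: u=1.066109  f(a)=+3.511e-10  f'(a)=-9.034e-01  a ← 38.278930 − (+3.511e-10/-9.034e-01) = 38.278930
iter 5: u=1.066109  f(a)=-1.421e-14  f'(a)=-9.034e-01  a ← 38.278930 − (-1.421e-14/-9.034e-01) = 38.278930
converged: |Δa| < 1e-12 after 5 iterations
sag = a·(cosh(S/(2a)) − 1) = 38.278930·(cosh(1.066109) − 1) = 23.893762
T_max/T_min = cosh(S/(2a)) = 1.624201

a=38.279 sag=23.894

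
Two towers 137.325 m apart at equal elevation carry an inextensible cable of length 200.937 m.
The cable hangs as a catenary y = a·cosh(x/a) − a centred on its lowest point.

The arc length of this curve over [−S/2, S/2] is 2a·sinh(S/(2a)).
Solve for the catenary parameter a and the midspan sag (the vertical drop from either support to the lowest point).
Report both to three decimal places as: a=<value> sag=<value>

a=43.789 sag=65.808

seed: a₀ = √(S³/(24(L−S))) = √(137.325³/(24·63.612)) = 41.185967
iter 1: u=1.667133  f(a)=+9.448e+00  f'(a)=-4.037e+00  a ← 41.185967 − (+9.448e+00/-4.037e+00) = 43.526167
iter 2: u=1.577499  f(a)=+8.651e-01  f'(a)=-3.329e+00  a ← 43.526167 − (+8.651e-01/-3.329e+00) = 43.786035
iter 3: u=1.568137  f(a)=+8.867e-03  f'(a)=-3.261e+00  a ← 43.786035 − (+8.867e-03/-3.261e+00) = 43.788754
iter 4: u=1.568040  f(a)=+9.527e-07  f'(a)=-3.260e+00  a ← 43.788754 − (+9.527e-07/-3.260e+00) = 43.788755
iter 5: u=1.568040  f(a)=-5.684e-14  f'(a)=-3.260e+00  a ← 43.788755 − (-5.684e-14/-3.260e+00) = 43.788755
converged: |Δa| < 1e-12 after 5 iterations
sag = a·(cosh(S/(2a)) − 1) = 43.788755·(cosh(1.568040) − 1) = 65.807662
T_max/T_min = cosh(S/(2a)) = 2.502844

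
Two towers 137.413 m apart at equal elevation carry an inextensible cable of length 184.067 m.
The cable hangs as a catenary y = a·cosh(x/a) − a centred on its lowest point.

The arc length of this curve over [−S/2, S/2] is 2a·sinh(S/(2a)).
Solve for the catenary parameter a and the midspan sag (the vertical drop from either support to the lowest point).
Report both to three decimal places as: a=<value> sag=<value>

seed: a₀ = √(S³/(24(L−S))) = √(137.413³/(24·46.654)) = 48.138402
iter 1: u=1.427270  f(a)=+4.989e+00  f'(a)=-2.363e+00  a ← 48.138402 − (+4.989e+00/-2.363e+00) = 50.249711
iter 2: u=1.367301  f(a)=+3.470e-01  f'(a)=-2.045e+00  a ← 50.249711 − (+3.470e-01/-2.045e+00) = 50.419415
iter 3: u=1.362699  f(a)=+1.956e-03  f'(a)=-2.022e+00  a ← 50.419415 − (+1.956e-03/-2.022e+00) = 50.420382
iter 4: u=1.362673  f(a)=+6.293e-08  f'(a)=-2.022e+00  a ← 50.420382 − (+6.293e-08/-2.022e+00) = 50.420382
iter 5: u=1.362673  f(a)=-2.842e-14  f'(a)=-2.022e+00  a ← 50.420382 − (-2.842e-14/-2.022e+00) = 50.420382
converged: |Δa| < 1e-12 after 5 iterations
sag = a·(cosh(S/(2a)) − 1) = 50.420382·(cosh(1.362673) − 1) = 54.519506
T_max/T_min = cosh(S/(2a)) = 2.081299

a=50.420 sag=54.520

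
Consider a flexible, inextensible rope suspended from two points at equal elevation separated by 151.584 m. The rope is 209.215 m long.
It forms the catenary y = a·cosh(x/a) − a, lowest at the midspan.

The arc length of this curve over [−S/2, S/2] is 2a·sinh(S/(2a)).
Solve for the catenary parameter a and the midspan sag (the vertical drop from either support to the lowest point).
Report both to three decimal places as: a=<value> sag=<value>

a=52.825 sag=64.364

seed: a₀ = √(S³/(24(L−S))) = √(151.584³/(24·57.631)) = 50.181813
iter 1: u=1.510348  f(a)=+6.942e+00  f'(a)=-2.865e+00  a ← 50.181813 − (+6.942e+00/-2.865e+00) = 52.604463
iter 2: u=1.440790  f(a)=+5.344e-01  f'(a)=-2.440e+00  a ← 52.604463 − (+5.344e-01/-2.440e+00) = 52.823487
iter 3: u=1.434816  f(a)=+3.750e-03  f'(a)=-2.406e+00  a ← 52.823487 − (+3.750e-03/-2.406e+00) = 52.825046
iter 4: u=1.434774  f(a)=+1.875e-07  f'(a)=-2.405e+00  a ← 52.825046 − (+1.875e-07/-2.405e+00) = 52.825046
iter 5: u=1.434774  f(a)=+5.684e-14  f'(a)=-2.405e+00  a ← 52.825046 − (+5.684e-14/-2.405e+00) = 52.825046
converged: |Δa| < 1e-12 after 5 iterations
sag = a·(cosh(S/(2a)) − 1) = 52.825046·(cosh(1.434774) − 1) = 64.363753
T_max/T_min = cosh(S/(2a)) = 2.218433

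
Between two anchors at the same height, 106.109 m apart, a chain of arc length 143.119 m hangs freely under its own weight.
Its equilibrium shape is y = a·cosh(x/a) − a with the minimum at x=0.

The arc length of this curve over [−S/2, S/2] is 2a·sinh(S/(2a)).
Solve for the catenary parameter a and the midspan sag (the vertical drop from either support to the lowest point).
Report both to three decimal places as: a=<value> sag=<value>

seed: a₀ = √(S³/(24(L−S))) = √(106.109³/(24·37.010)) = 36.674413
iter 1: u=1.446635  f(a)=+4.071e+00  f'(a)=-2.474e+00  a ← 36.674413 − (+4.071e+00/-2.474e+00) = 38.320386
iter 2: u=1.384498  f(a)=+2.901e-01  f'(a)=-2.132e+00  a ← 38.320386 − (+2.901e-01/-2.132e+00) = 38.456442
iter 3: u=1.379600  f(a)=+1.723e-03  f'(a)=-2.107e+00  a ← 38.456442 − (+1.723e-03/-2.107e+00) = 38.457260
iter 4: u=1.379570  f(a)=+6.160e-08  f'(a)=-2.107e+00  a ← 38.457260 − (+6.160e-08/-2.107e+00) = 38.457260
iter 5: u=1.379570  f(a)=+2.842e-14  f'(a)=-2.107e+00  a ← 38.457260 − (+2.842e-14/-2.107e+00) = 38.457260
converged: |Δa| < 1e-12 after 5 iterations
sag = a·(cosh(S/(2a)) − 1) = 38.457260·(cosh(1.379570) − 1) = 42.781418
T_max/T_min = cosh(S/(2a)) = 2.112441

a=38.457 sag=42.781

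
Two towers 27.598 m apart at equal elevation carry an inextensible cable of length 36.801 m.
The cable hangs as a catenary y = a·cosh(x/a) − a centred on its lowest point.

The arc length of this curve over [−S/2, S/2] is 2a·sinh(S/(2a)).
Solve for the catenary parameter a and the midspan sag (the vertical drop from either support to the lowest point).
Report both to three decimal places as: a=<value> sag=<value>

a=10.210 sag=10.833

seed: a₀ = √(S³/(24(L−S))) = √(27.598³/(24·9.203)) = 9.755423
iter 1: u=1.414495  f(a)=+9.658e-01  f'(a)=-2.292e+00  a ← 9.755423 − (+9.658e-01/-2.292e+00) = 10.176742
iter 2: u=1.355935  f(a)=+6.609e-02  f'(a)=-1.988e+00  a ← 10.176742 − (+6.609e-02/-1.988e+00) = 10.209981
iter 3: u=1.351521  f(a)=+3.598e-04  f'(a)=-1.967e+00  a ← 10.209981 − (+3.598e-04/-1.967e+00) = 10.210164
iter 4: u=1.351496  f(a)=+1.079e-08  f'(a)=-1.967e+00  a ← 10.210164 − (+1.079e-08/-1.967e+00) = 10.210164
iter 5: u=1.351496  f(a)=-7.105e-15  f'(a)=-1.967e+00  a ← 10.210164 − (-7.105e-15/-1.967e+00) = 10.210164
converged: |Δa| < 1e-12 after 5 iterations
sag = a·(cosh(S/(2a)) − 1) = 10.210164·(cosh(1.351496) − 1) = 10.833264
T_max/T_min = cosh(S/(2a)) = 2.061027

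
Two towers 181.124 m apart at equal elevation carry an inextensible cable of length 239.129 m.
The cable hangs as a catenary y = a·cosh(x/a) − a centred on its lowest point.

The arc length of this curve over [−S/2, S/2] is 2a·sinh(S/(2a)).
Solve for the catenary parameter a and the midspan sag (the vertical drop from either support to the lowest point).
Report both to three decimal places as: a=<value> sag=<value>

seed: a₀ = √(S³/(24(L−S))) = √(181.124³/(24·58.005)) = 65.331957
iter 1: u=1.386182  f(a)=+5.835e+00  f'(a)=-2.141e+00  a ← 65.331957 − (+5.835e+00/-2.141e+00) = 68.056972
iter 2: u=1.330679  f(a)=+3.849e-01  f'(a)=-1.867e+00  a ← 68.056972 − (+3.849e-01/-1.867e+00) = 68.263120
iter 3: u=1.326661  f(a)=+1.937e-03  f'(a)=-1.848e+00  a ← 68.263120 − (+1.937e-03/-1.848e+00) = 68.264168
iter 4: u=1.326640  f(a)=+4.958e-08  f'(a)=-1.848e+00  a ← 68.264168 − (+4.958e-08/-1.848e+00) = 68.264168
iter 5: u=1.326640  f(a)=-5.684e-14  f'(a)=-1.848e+00  a ← 68.264168 − (-5.684e-14/-1.848e+00) = 68.264168
converged: |Δa| < 1e-12 after 5 iterations
sag = a·(cosh(S/(2a)) − 1) = 68.264168·(cosh(1.326640) − 1) = 69.415410
T_max/T_min = cosh(S/(2a)) = 2.016865

a=68.264 sag=69.415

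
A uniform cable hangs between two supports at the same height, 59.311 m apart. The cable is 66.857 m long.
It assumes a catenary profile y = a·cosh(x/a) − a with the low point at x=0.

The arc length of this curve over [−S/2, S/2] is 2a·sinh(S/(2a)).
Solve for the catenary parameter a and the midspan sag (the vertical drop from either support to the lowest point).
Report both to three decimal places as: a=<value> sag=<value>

seed: a₀ = √(S³/(24(L−S))) = √(59.311³/(24·7.546)) = 33.942111
iter 1: u=0.873708  f(a)=+2.933e-01  f'(a)=-4.795e-01  a ← 33.942111 − (+2.933e-01/-4.795e-01) = 34.553782
iter 2: u=0.858242  f(a)=+8.116e-03  f'(a)=-4.533e-01  a ← 34.553782 − (+8.116e-03/-4.533e-01) = 34.571687
iter 3: u=0.857797  f(a)=+6.607e-06  f'(a)=-4.526e-01  a ← 34.571687 − (+6.607e-06/-4.526e-01) = 34.571701
iter 4: u=0.857797  f(a)=+4.391e-12  f'(a)=-4.526e-01  a ← 34.571701 − (+4.391e-12/-4.526e-01) = 34.571701
converged: |Δa| < 1e-12 after 4 iterations
sag = a·(cosh(S/(2a)) − 1) = 34.571701·(cosh(0.857797) − 1) = 13.518497
T_max/T_min = cosh(S/(2a)) = 1.391028

a=34.572 sag=13.518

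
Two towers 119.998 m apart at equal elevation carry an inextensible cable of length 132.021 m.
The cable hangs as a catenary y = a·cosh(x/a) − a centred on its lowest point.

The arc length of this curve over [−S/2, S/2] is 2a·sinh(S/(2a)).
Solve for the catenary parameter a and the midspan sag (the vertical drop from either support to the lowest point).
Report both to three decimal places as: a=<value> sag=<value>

seed: a₀ = √(S³/(24(L−S))) = √(119.998³/(24·12.023)) = 77.383607
iter 1: u=0.775345  f(a)=+3.666e-01  f'(a)=-3.298e-01  a ← 77.383607 − (+3.666e-01/-3.298e-01) = 78.495121
iter 2: u=0.764366  f(a)=+8.048e-03  f'(a)=-3.155e-01  a ← 78.495121 − (+8.048e-03/-3.155e-01) = 78.520631
iter 3: u=0.764118  f(a)=+4.072e-06  f'(a)=-3.152e-01  a ← 78.520631 − (+4.072e-06/-3.152e-01) = 78.520644
iter 4: u=0.764118  f(a)=+1.023e-12  f'(a)=-3.152e-01  a ← 78.520644 − (+1.023e-12/-3.152e-01) = 78.520644
converged: |Δa| < 1e-12 after 4 iterations
sag = a·(cosh(S/(2a)) − 1) = 78.520644·(cosh(0.764118) − 1) = 24.060434
T_max/T_min = cosh(S/(2a)) = 1.306422

a=78.521 sag=24.060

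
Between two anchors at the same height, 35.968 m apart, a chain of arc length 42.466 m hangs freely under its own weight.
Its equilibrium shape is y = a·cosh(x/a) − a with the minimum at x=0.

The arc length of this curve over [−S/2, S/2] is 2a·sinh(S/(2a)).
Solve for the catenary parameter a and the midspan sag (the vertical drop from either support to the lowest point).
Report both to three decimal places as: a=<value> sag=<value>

a=17.723 sag=9.935

seed: a₀ = √(S³/(24(L−S))) = √(35.968³/(24·6.498)) = 17.273445
iter 1: u=1.041136  f(a)=+3.614e-01  f'(a)=-8.371e-01  a ← 17.273445 − (+3.614e-01/-8.371e-01) = 17.705159
iter 2: u=1.015749  f(a)=+1.399e-02  f'(a)=-7.735e-01  a ← 17.705159 − (+1.399e-02/-7.735e-01) = 17.723250
iter 3: u=1.014712  f(a)=+2.285e-05  f'(a)=-7.709e-01  a ← 17.723250 − (+2.285e-05/-7.709e-01) = 17.723280
iter 4: u=1.014711  f(a)=+6.114e-11  f'(a)=-7.709e-01  a ← 17.723280 − (+6.114e-11/-7.709e-01) = 17.723280
iter 5: u=1.014711  f(a)=-7.105e-15  f'(a)=-7.709e-01  a ← 17.723280 − (-7.105e-15/-7.709e-01) = 17.723280
converged: |Δa| < 1e-12 after 5 iterations
sag = a·(cosh(S/(2a)) − 1) = 17.723280·(cosh(1.014711) − 1) = 9.934539
T_max/T_min = cosh(S/(2a)) = 1.560536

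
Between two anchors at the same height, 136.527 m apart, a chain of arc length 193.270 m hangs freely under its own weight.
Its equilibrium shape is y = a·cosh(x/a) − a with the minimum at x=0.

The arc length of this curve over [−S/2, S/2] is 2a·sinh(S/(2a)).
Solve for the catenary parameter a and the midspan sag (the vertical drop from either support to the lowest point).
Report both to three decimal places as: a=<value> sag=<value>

a=45.701 sag=61.196

seed: a₀ = √(S³/(24(L−S))) = √(136.527³/(24·56.743)) = 43.228091
iter 1: u=1.579147  f(a)=+7.510e+00  f'(a)=-3.341e+00  a ← 43.228091 − (+7.510e+00/-3.341e+00) = 45.475893
iter 2: u=1.501092  f(a)=+6.255e-01  f'(a)=-2.806e+00  a ← 45.475893 − (+6.255e-01/-2.806e+00) = 45.698846
iter 3: u=1.493769  f(a)=+5.211e-03  f'(a)=-2.759e+00  a ← 45.698846 − (+5.211e-03/-2.759e+00) = 45.700735
iter 4: u=1.493707  f(a)=+3.683e-07  f'(a)=-2.759e+00  a ← 45.700735 − (+3.683e-07/-2.759e+00) = 45.700735
iter 5: u=1.493707  f(a)=+0.000e+00  f'(a)=-2.759e+00  a ← 45.700735 − (+0.000e+00/-2.759e+00) = 45.700735
converged: |Δa| < 1e-12 after 5 iterations
sag = a·(cosh(S/(2a)) − 1) = 45.700735·(cosh(1.493707) − 1) = 61.195853
T_max/T_min = cosh(S/(2a)) = 2.339056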